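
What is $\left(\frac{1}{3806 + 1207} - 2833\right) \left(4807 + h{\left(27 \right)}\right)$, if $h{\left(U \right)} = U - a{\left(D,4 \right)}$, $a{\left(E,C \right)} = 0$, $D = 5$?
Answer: $- \frac{68651636552}{5013} \approx -1.3695 \cdot 10^{7}$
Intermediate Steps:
$h{\left(U \right)} = U$ ($h{\left(U \right)} = U - 0 = U + 0 = U$)
$\left(\frac{1}{3806 + 1207} - 2833\right) \left(4807 + h{\left(27 \right)}\right) = \left(\frac{1}{3806 + 1207} - 2833\right) \left(4807 + 27\right) = \left(\frac{1}{5013} - 2833\right) 4834 = \left(- \frac{14201828}{5013}\right) 4834 = - \frac{68651636552}{5013}$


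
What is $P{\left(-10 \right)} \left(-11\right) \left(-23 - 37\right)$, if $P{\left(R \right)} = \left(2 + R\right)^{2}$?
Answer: $42240$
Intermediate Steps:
$P{\left(-10 \right)} \left(-11\right) \left(-23 - 37\right) = \left(2 - 10\right)^{2} \left(-11\right) \left(-23 - 37\right) = \left(-8\right)^{2} \left(-11\right) \left(-23 - 37\right) = 64 \left(-11\right) \left(-60\right) = \left(-704\right) \left(-60\right) = 42240$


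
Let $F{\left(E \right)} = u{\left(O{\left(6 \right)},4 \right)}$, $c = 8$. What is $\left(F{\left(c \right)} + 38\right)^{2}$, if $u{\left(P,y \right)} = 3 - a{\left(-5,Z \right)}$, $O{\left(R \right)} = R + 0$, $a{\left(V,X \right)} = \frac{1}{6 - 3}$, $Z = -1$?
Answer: $\frac{14884}{9} \approx 1653.8$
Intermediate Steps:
$a{\left(V,X \right)} = \frac{1}{3}$
$O{\left(R \right)} = R$
$u{\left(P,y \right)} = \frac{8}{3}$ ($u{\left(P,y \right)} = 3 - \frac{1}{3} = \frac{8}{3}$)
$F{\left(E \right)} = \frac{8}{3}$
$\left(F{\left(c \right)} + 38\right)^{2} = \left(\frac{8}{3} + 38\right)^{2} = \left(\frac{122}{3}\right)^{2} = \frac{14884}{9}$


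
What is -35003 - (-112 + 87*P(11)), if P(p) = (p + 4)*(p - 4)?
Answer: -44026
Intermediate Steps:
P(p) = (-4 + p)*(4 + p) (P(p) = (4 + p)*(-4 + p) = (-4 + p)*(4 + p))
-35003 - (-112 + 87*P(11)) = -35003 - (-112 + 87*(-16 + 11²)) = -35003 - (-112 + 87*(-16 + 121)) = -35003 - (-112 + 87*105) = -35003 - (-112 + 9135) = -35003 - 1*9023 = -35003 - 9023 = -44026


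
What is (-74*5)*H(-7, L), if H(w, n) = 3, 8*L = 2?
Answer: -1110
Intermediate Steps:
L = ¼ (L = (⅛)*2 = ¼ ≈ 0.25000)
(-74*5)*H(-7, L) = -74*5*3 = -370*3 = -1110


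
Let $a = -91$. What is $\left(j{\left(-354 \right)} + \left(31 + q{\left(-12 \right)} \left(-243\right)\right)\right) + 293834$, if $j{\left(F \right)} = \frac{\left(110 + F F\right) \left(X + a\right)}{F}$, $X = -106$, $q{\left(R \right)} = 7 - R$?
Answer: $\frac{63551357}{177} \approx 3.5905 \cdot 10^{5}$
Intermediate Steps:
$j{\left(F \right)} = \frac{-21670 - 197 F^{2}}{F}$ ($j{\left(F \right)} = \frac{\left(110 + F F\right) \left(-106 - 91\right)}{F} = \frac{\left(110 + F^{2}\right) \left(-197\right)}{F} = \frac{-21670 - 197 F^{2}}{F}$)
$\left(j{\left(-354 \right)} + \left(31 + q{\left(-12 \right)} \left(-243\right)\right)\right) + 293834 = \left(\left(- \frac{21670}{-354} - -69738\right) + \left(31 + \left(7 - -12\right) \left(-243\right)\right)\right) + 293834 = \left(\left(\left(-21670\right) \left(- \frac{1}{354}\right) + 69738\right) + \left(31 + \left(7 + 12\right) \left(-243\right)\right)\right) + 293834 = \left(\left(\frac{10835}{177} + 69738\right) + \left(31 + 19 \left(-243\right)\right)\right) + 293834 = \left(\frac{12354461}{177} + \left(31 - 4617\right)\right) + 293834 = \left(\frac{12354461}{177} - 4586\right) + 293834 = \frac{11542739}{177} + 293834 = \frac{63551357}{177}$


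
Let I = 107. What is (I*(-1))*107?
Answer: -11449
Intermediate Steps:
(I*(-1))*107 = (107*(-1))*107 = -107*107 = -11449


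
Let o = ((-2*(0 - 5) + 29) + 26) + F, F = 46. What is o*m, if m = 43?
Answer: 4773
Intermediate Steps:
o = 111 (o = ((-2*(0 - 5) + 29) + 26) + 46 = ((-2*(-5) + 29) + 26) + 46 = ((10 + 29) + 26) + 46 = (39 + 26) + 46 = 65 + 46 = 111)
o*m = 111*43 = 4773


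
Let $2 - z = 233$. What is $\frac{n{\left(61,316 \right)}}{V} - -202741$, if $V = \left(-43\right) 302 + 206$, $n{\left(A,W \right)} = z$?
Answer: $\frac{863676737}{4260} \approx 2.0274 \cdot 10^{5}$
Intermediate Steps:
$z = -231$ ($z = 2 - 233 = -231$)
$n{\left(A,W \right)} = -231$
$V = -12780$ ($V = -12986 + 206 = -12780$)
$\frac{n{\left(61,316 \right)}}{V} - -202741 = - \frac{231}{-12780} - -202741 = \left(-231\right) \left(- \frac{1}{12780}\right) + 202741 = \frac{77}{4260} + 202741 = \frac{863676737}{4260}$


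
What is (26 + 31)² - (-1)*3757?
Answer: 7006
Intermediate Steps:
(26 + 31)² - (-1)*3757 = 57² - 1*(-3757) = 3249 + 3757 = 7006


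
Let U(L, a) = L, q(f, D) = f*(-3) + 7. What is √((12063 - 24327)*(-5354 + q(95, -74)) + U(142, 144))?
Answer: √69070990 ≈ 8310.9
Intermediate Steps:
q(f, D) = 7 - 3*f (q(f, D) = -3*f + 7 = 7 - 3*f)
√((12063 - 24327)*(-5354 + q(95, -74)) + U(142, 144)) = √((12063 - 24327)*(-5354 + (7 - 3*95)) + 142) = √(-12264*(-5354 + (7 - 285)) + 142) = √(-12264*(-5354 - 278) + 142) = √(-12264*(-5632) + 142) = √(69070848 + 142) = √69070990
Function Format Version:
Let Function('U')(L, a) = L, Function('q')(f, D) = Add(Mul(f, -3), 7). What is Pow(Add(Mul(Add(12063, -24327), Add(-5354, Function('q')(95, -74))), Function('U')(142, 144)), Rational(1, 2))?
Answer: Pow(69070990, Rational(1, 2)) ≈ 8310.9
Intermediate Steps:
Function('q')(f, D) = Add(7, Mul(-3, f)) (Function('q')(f, D) = Add(Mul(-3, f), 7) = Add(7, Mul(-3, f)))
Pow(Add(Mul(Add(12063, -24327), Add(-5354, Function('q')(95, -74))), Function('U')(142, 144)), Rational(1, 2)) = Pow(Add(Mul(Add(12063, -24327), Add(-5354, Add(7, Mul(-3, 95)))), 142), Rational(1, 2)) = Pow(Add(Mul(-12264, Add(-5354, Add(7, -285))), 142), Rational(1, 2)) = Pow(Add(Mul(-12264, Add(-5354, -278)), 142), Rational(1, 2)) = Pow(Add(Mul(-12264, -5632), 142), Rational(1, 2)) = Pow(Add(69070848, 142), Rational(1, 2)) = Pow(69070990, Rational(1, 2))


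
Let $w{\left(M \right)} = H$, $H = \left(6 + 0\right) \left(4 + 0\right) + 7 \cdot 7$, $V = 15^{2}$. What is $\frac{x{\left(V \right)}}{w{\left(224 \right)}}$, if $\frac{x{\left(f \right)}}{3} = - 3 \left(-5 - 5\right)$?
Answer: $\frac{90}{73} \approx 1.2329$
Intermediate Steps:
$V = 225$
$x{\left(f \right)} = 90$ ($x{\left(f \right)} = 3 \left(- 3 \left(-5 - 5\right)\right) = 3 \left(\left(-3\right) \left(-10\right)\right) = 3 \cdot 30 = 90$)
$H = 73$ ($H = 6 \cdot 4 + 49 = 24 + 49 = 73$)
$w{\left(M \right)} = 73$
$\frac{x{\left(V \right)}}{w{\left(224 \right)}} = \frac{90}{73}$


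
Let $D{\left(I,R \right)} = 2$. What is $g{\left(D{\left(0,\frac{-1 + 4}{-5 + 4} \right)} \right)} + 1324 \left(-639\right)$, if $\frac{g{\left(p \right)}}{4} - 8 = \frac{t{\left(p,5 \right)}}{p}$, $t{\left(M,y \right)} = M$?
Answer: $-846000$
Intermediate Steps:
$g{\left(p \right)} = 36$ ($g{\left(p \right)} = 32 + 4 \frac{p}{p} = 32 + 4 \cdot 1 = 32 + 4 = 36$)
$g{\left(D{\left(0,\frac{-1 + 4}{-5 + 4} \right)} \right)} + 1324 \left(-639\right) = 36 + 1324 \left(-639\right) = 36 - 846036 = -846000$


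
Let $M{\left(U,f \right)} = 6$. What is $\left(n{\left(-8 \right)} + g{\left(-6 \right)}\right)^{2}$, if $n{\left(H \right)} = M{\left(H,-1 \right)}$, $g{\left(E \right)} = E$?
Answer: $0$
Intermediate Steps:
$n{\left(H \right)} = 6$
$\left(n{\left(-8 \right)} + g{\left(-6 \right)}\right)^{2} = \left(6 - 6\right)^{2} = 0^{2} = 0$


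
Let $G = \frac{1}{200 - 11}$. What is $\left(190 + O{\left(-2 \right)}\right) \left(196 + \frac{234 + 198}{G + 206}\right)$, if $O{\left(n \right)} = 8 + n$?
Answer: $\frac{1511729968}{38935} \approx 38827.0$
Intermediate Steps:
$G = \frac{1}{189} \approx 0.005291$
$\left(190 + O{\left(-2 \right)}\right) \left(196 + \frac{234 + 198}{G + 206}\right) = \left(190 + \left(8 - 2\right)\right) \left(196 + \frac{234 + 198}{\frac{1}{189} + 206}\right) = \left(190 + 6\right) \left(196 + \frac{432}{\frac{38935}{189}}\right) = 196 \left(196 + 432 \cdot \frac{189}{38935}\right) = 196 \left(196 + \frac{81648}{38935}\right) = 196 \cdot \frac{7712908}{38935} = \frac{1511729968}{38935}$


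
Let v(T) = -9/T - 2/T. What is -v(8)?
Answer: 11/8 ≈ 1.3750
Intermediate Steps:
v(T) = -11/T
-v(8) = -(-11)/8 = -1*(-11/8) = 11/8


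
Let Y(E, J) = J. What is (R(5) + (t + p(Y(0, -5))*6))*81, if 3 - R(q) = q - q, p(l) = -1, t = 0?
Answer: -243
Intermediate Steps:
R(q) = 3 (R(q) = 3 - (q - q) = 3 - 1*0 = 3 + 0 = 3)
(R(5) + (t + p(Y(0, -5))*6))*81 = (3 + (0 - 1*6))*81 = (3 + (0 - 6))*81 = (3 - 6)*81 = -3*81 = -243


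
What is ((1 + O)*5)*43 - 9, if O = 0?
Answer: 206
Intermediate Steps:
((1 + O)*5)*43 - 9 = ((1 + 0)*5)*43 - 9 = (1*5)*43 - 9 = 5*43 - 9 = 215 - 9 = 206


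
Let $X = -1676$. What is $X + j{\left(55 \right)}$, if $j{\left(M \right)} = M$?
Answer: $-1621$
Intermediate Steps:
$X + j{\left(55 \right)} = -1676 + 55 = -1621$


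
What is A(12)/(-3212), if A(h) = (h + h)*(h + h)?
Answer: -144/803 ≈ -0.17933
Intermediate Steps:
A(h) = 4*h² (A(h) = (2*h)*(2*h) = 4*h²)
A(12)/(-3212) = (4*12²)/(-3212) = (4*144)*(-1/3212) = 576*(-1/3212) = -144/803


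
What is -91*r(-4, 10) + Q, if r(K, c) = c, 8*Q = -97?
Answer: -7377/8 ≈ -922.13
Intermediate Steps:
Q = -97/8 (Q = (1/8)*(-97) = -97/8 ≈ -12.125)
-91*r(-4, 10) + Q = -91*10 - 97/8 = -910 - 97/8 = -7377/8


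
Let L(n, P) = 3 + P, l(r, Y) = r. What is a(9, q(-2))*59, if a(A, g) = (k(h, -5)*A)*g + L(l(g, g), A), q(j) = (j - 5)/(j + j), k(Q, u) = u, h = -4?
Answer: -15753/4 ≈ -3938.3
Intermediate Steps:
q(j) = (-5 + j)/(2*j) (q(j) = (-5 + j)/((2*j)) = (-5 + j)*(1/(2*j)) = (-5 + j)/(2*j))
a(A, g) = 3 + A - 5*A*g (a(A, g) = (-5*A)*g + (3 + A) = -5*A*g + (3 + A) = 3 + A - 5*A*g)
a(9, q(-2))*59 = (3 + 9 - 5*9*(½)*(-5 - 2)/(-2))*59 = (3 + 9 - 5*9*(½)*(-½)*(-7))*59 = (3 + 9 - 5*9*7/4)*59 = (3 + 9 - 315/4)*59 = -267/4*59 = -15753/4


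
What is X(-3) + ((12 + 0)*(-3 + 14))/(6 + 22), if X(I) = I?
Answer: 12/7 ≈ 1.7143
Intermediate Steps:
X(-3) + ((12 + 0)*(-3 + 14))/(6 + 22) = -3 + ((12 + 0)*(-3 + 14))/(6 + 22) = -3 + (12*11)/28 = -3 + 132*(1/28) = -3 + 33/7 = 12/7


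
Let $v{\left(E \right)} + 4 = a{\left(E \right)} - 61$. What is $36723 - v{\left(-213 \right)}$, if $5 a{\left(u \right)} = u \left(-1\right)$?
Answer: $\frac{183727}{5} \approx 36745.0$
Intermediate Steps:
$a{\left(u \right)} = - \frac{u}{5}$ ($a{\left(u \right)} = \frac{u \left(-1\right)}{5} = \frac{\left(-1\right) u}{5} = - \frac{u}{5}$)
$v{\left(E \right)} = -65 - \frac{E}{5}$ ($v{\left(E \right)} = -4 - \left(61 + \frac{E}{5}\right) = -65 - \frac{E}{5}$)
$36723 - v{\left(-213 \right)} = 36723 - \left(-65 - - \frac{213}{5}\right) = 36723 - \left(-65 + \frac{213}{5}\right) = 36723 - - \frac{112}{5} = 36723 + \frac{112}{5} = \frac{183727}{5}$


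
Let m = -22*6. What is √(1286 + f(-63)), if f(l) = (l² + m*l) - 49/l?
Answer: √122146/3 ≈ 116.50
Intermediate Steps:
m = -132
f(l) = l² - 132*l - 49/l (f(l) = (l² - 132*l) - 49/l = l² - 132*l - 49/l)
√(1286 + f(-63)) = √(1286 + (-49 + (-63)²*(-132 - 63))/(-63)) = √(1286 - (-49 + 3969*(-195))/63) = √(1286 - (-49 - 773955)/63) = √(1286 - 1/63*(-774004)) = √(1286 + 110572/9) = √(122146/9) = √122146/3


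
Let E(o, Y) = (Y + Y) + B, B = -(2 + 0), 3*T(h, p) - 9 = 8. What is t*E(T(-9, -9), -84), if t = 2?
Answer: -340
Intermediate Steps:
T(h, p) = 17/3 (T(h, p) = 3 + (⅓)*8 = 3 + 8/3 = 17/3)
B = -2 (B = -1*2 = -2)
E(o, Y) = -2 + 2*Y (E(o, Y) = (Y + Y) - 2 = 2*Y - 2 = -2 + 2*Y)
t*E(T(-9, -9), -84) = 2*(-2 + 2*(-84)) = 2*(-2 - 168) = 2*(-170) = -340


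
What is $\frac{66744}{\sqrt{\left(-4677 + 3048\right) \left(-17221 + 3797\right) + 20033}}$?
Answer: $\frac{66744 \sqrt{21887729}}{21887729} \approx 14.266$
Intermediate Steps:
$\frac{66744}{\sqrt{\left(-4677 + 3048\right) \left(-17221 + 3797\right) + 20033}} = \frac{66744}{\sqrt{\left(-1629\right) \left(-13424\right) + 20033}} = \frac{66744}{\sqrt{21867696 + 20033}} = \frac{66744}{\sqrt{21887729}} = 66744 \frac{\sqrt{21887729}}{21887729} = \frac{66744 \sqrt{21887729}}{21887729}$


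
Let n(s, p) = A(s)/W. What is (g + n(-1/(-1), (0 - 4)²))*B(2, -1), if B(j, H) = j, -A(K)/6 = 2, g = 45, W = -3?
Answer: 98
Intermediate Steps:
A(K) = -12 (A(K) = -6*2 = -12)
n(s, p) = 4 (n(s, p) = -12/(-3) = -12*(-⅓) = 4)
(g + n(-1/(-1), (0 - 4)²))*B(2, -1) = (45 + 4)*2 = 49*2 = 98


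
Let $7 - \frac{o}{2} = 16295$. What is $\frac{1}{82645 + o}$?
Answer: $\frac{1}{50069} \approx 1.9972 \cdot 10^{-5}$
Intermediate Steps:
$o = -32576$ ($o = 14 - 32590 = -32576$)
$\frac{1}{82645 + o} = \frac{1}{82645 - 32576} = \frac{1}{50069}$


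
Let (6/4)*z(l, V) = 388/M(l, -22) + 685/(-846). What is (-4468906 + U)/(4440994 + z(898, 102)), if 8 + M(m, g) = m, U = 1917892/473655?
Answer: -79688073267445086/79190422902130813 ≈ -1.0063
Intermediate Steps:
U = 1917892/473655 (U = 1917892*(1/473655) = 1917892/473655 ≈ 4.0491)
M(m, g) = -8 + m
z(l, V) = -685/1269 + 776/(3*(-8 + l)) (z(l, V) = 2*(388/(-8 + l) + 685/(-846))/3 = 2*(388/(-8 + l) + 685*(-1/846))/3 = 2*(388/(-8 + l) - 685/846)/3 = 2*(-685/846 + 388/(-8 + l))/3 = -685/1269 + 776/(3*(-8 + l)))
(-4468906 + U)/(4440994 + z(898, 102)) = (-4468906 + 1917892/473655)/(4440994 + (333728 - 685*898)/(1269*(-8 + 898))) = -2116717753538/(473655*(4440994 + (1/1269)*(333728 - 615130)/890)) = -2116717753538/(473655*(4440994 + (1/1269)*(1/890)*(-281402))) = -2116717753538/(473655*(4440994 - 140701/564705)) = -2116717753538/(473655*2507851376069/564705) = -2116717753538/473655*564705/2507851376069 = -79688073267445086/79190422902130813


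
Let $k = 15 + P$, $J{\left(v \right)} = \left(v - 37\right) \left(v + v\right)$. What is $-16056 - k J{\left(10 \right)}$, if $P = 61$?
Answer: $24984$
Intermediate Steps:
$J{\left(v \right)} = 2 v \left(-37 + v\right)$ ($J{\left(v \right)} = \left(-37 + v\right) 2 v = 2 v \left(-37 + v\right)$)
$k = 76$ ($k = 15 + 61 = 76$)
$-16056 - k J{\left(10 \right)} = -16056 - 76 \cdot 2 \cdot 10 \left(-37 + 10\right) = -16056 - 76 \cdot 2 \cdot 10 \left(-27\right) = -16056 - 76 \left(-540\right) = -16056 - -41040 = -16056 + 41040 = 24984$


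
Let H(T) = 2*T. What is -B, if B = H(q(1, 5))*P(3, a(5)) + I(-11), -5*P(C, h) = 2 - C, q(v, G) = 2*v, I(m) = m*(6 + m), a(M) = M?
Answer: -279/5 ≈ -55.800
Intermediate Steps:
P(C, h) = -⅖ + C/5 (P(C, h) = -(2 - C)/5 = -⅖ + C/5)
B = 279/5 (B = (2*(2*1))*(-⅖ + (⅕)*3) - 11*(6 - 11) = (2*2)*(-⅖ + ⅗) - 11*(-5) = 4*(⅕) + 55 = ⅘ + 55 = 279/5 ≈ 55.800)
-B = -1*279/5 = -279/5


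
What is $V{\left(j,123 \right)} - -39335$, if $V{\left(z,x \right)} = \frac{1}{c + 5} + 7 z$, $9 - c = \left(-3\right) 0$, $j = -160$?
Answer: $\frac{535011}{14} \approx 38215.0$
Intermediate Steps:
$c = 9$ ($c = 9 - \left(-3\right) 0 = 9 - 0 = 9 + 0 = 9$)
$V{\left(z,x \right)} = \frac{1}{14} + 7 z$ ($V{\left(z,x \right)} = \frac{1}{9 + 5} + 7 z = \frac{1}{14} + 7 z$)
$V{\left(j,123 \right)} - -39335 = \left(\frac{1}{14} + 7 \left(-160\right)\right) - -39335 = \left(\frac{1}{14} - 1120\right) + 39335 = - \frac{15679}{14} + 39335 = \frac{535011}{14}$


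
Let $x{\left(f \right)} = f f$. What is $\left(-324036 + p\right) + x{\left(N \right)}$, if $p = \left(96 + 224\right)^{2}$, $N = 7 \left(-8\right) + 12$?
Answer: $-219700$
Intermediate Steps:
$N = -44$ ($N = -56 + 12 = -44$)
$p = 102400$ ($p = 320^{2} = 102400$)
$x{\left(f \right)} = f^{2}$
$\left(-324036 + p\right) + x{\left(N \right)} = \left(-324036 + 102400\right) + \left(-44\right)^{2} = -221636 + 1936 = -219700$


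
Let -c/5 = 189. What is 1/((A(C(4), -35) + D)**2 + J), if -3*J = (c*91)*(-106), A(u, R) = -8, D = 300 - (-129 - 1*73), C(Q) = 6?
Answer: -1/2794454 ≈ -3.5785e-7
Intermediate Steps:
D = 502 (D = 300 - (-129 - 73) = 300 - 1*(-202) = 300 + 202 = 502)
c = -945 (c = -5*189 = -945)
J = -3038490 (J = -(-945*91)*(-106)/3 = -(-28665)*(-106) = -1/3*9115470 = -3038490)
1/((A(C(4), -35) + D)**2 + J) = 1/((-8 + 502)**2 - 3038490) = 1/(494**2 - 3038490) = 1/(244036 - 3038490) = 1/(-2794454) = -1/2794454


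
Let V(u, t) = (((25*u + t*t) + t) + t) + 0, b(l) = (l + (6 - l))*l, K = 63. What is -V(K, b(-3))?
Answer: -1863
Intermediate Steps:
b(l) = 6*l
V(u, t) = t**2 + 2*t + 25*u (V(u, t) = (((25*u + t**2) + t) + t) + 0 = (((t**2 + 25*u) + t) + t) + 0 = ((t + t**2 + 25*u) + t) + 0 = (t**2 + 2*t + 25*u) + 0 = t**2 + 2*t + 25*u)
-V(K, b(-3)) = -((6*(-3))**2 + 2*(6*(-3)) + 25*63) = -((-18)**2 + 2*(-18) + 1575) = -(324 - 36 + 1575) = -1*1863 = -1863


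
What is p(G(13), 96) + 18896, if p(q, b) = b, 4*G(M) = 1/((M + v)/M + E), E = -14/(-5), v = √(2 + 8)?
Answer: 18992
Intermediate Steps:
v = √10 ≈ 3.1623
E = 14/5 (E = -14*(-⅕) = 14/5 ≈ 2.8000)
G(M) = 1/(4*(14/5 + (M + √10)/M)) (G(M) = 1/(4*((M + √10)/M + 14/5)) = 1/(4*(14/5 + (M + √10)/M)))
p(G(13), 96) + 18896 = 96 + 18896 = 18992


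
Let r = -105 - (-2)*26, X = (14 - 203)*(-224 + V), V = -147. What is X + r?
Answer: 70066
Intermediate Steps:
X = 70119 (X = (14 - 203)*(-224 - 147) = -189*(-371) = 70119)
r = -53 (r = -105 - 1*(-52) = -105 + 52 = -53)
X + r = 70119 - 53 = 70066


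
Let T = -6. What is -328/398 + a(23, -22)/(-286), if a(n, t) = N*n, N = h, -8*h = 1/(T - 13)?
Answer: -7133985/8650928 ≈ -0.82465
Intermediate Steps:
h = 1/152 (h = -1/(8*(-6 - 13)) = -⅛/(-19) = -⅛*(-1/19) = 1/152 ≈ 0.0065789)
N = 1/152 ≈ 0.0065789
a(n, t) = n/152
-328/398 + a(23, -22)/(-286) = -328/398 + ((1/152)*23)/(-286) = -328*1/398 + (23/152)*(-1/286) = -164/199 - 23/43472 = -7133985/8650928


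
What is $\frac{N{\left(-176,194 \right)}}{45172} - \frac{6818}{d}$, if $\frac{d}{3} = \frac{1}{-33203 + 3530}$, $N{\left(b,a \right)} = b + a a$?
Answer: $\frac{761564220899}{11293} \approx 6.7437 \cdot 10^{7}$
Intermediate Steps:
$N{\left(b,a \right)} = b + a^{2}$
$d = - \frac{1}{9891}$ ($d = \frac{3}{-33203 + 3530} = \frac{3}{-29673} = 3 \left(- \frac{1}{29673}\right) = - \frac{1}{9891} \approx -0.0001011$)
$\frac{N{\left(-176,194 \right)}}{45172} - \frac{6818}{d} = \frac{-176 + 194^{2}}{45172} - \frac{6818}{- \frac{1}{9891}} = \left(-176 + 37636\right) \frac{1}{45172} - -67436838 = 37460 \cdot \frac{1}{45172} + 67436838 = \frac{9365}{11293} + 67436838 = \frac{761564220899}{11293}$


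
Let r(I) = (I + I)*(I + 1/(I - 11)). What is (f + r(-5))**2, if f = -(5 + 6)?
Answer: 100489/64 ≈ 1570.1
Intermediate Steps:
f = -11 (f = -1*11 = -11)
r(I) = 2*I*(I + 1/(-11 + I)) (r(I) = (2*I)*(I + 1/(-11 + I)) = 2*I*(I + 1/(-11 + I)))
(f + r(-5))**2 = (-11 + 2*(-5)*(1 + (-5)**2 - 11*(-5))/(-11 - 5))**2 = (-11 + 2*(-5)*(1 + 25 + 55)/(-16))**2 = (-11 + 2*(-5)*(-1/16)*81)**2 = (-11 + 405/8)**2 = (317/8)**2 = 100489/64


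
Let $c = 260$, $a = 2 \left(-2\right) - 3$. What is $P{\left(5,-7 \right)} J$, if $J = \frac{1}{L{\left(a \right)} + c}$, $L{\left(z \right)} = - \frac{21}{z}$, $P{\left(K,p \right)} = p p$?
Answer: $\frac{49}{263} \approx 0.18631$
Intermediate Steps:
$a = -7$ ($a = -4 - 3 = -7$)
$P{\left(K,p \right)} = p^{2}$
$J = \frac{1}{263}$ ($J = \frac{1}{- \frac{21}{-7} + 260} = \frac{1}{\left(-21\right) \left(- \frac{1}{7}\right) + 260} = \frac{1}{3 + 260} = \frac{1}{263} \approx 0.0038023$)
$P{\left(5,-7 \right)} J = \left(-7\right)^{2} \cdot \frac{1}{263} = 49 \cdot \frac{1}{263} = \frac{49}{263}$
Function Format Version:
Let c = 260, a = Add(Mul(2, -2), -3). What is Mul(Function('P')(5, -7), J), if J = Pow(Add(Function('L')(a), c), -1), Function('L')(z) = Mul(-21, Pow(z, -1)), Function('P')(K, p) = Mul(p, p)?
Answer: Rational(49, 263) ≈ 0.18631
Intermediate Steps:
a = -7 (a = Add(-4, -3) = -7)
Function('P')(K, p) = Pow(p, 2)
J = Rational(1, 263) (J = Pow(Add(Mul(-21, Pow(-7, -1)), 260), -1) = Pow(Add(Mul(-21, Rational(-1, 7)), 260), -1) = Pow(Add(3, 260), -1) = Pow(263, -1) = Rational(1, 263) ≈ 0.0038023)
Mul(Function('P')(5, -7), J) = Mul(Pow(-7, 2), Rational(1, 263)) = Mul(49, Rational(1, 263)) = Rational(49, 263)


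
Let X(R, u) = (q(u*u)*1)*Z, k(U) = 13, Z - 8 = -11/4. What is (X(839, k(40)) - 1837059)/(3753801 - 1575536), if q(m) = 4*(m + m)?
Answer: -1829961/2178265 ≈ -0.84010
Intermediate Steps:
Z = 21/4 (Z = 8 - 11/4 = 21/4 ≈ 5.2500)
q(m) = 8*m (q(m) = 4*(2*m) = 8*m)
X(R, u) = 42*u² (X(R, u) = ((8*(u*u))*1)*(21/4) = ((8*u²)*1)*(21/4) = (8*u²)*(21/4) = 42*u²)
(X(839, k(40)) - 1837059)/(3753801 - 1575536) = (42*13² - 1837059)/(3753801 - 1575536) = (42*169 - 1837059)/2178265 = (7098 - 1837059)*(1/2178265) = -1829961*1/2178265 = -1829961/2178265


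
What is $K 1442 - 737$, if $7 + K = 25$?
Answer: $25219$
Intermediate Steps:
$K = 18$ ($K = -7 + 25 = 18$)
$K 1442 - 737 = 18 \cdot 1442 - 737 = 25956 - 737 = 25219$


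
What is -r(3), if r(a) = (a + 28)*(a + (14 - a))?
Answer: -434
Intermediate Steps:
r(a) = 392 + 14*a (r(a) = (28 + a)*14 = 392 + 14*a)
-r(3) = -(392 + 14*3) = -(392 + 42) = -1*434 = -434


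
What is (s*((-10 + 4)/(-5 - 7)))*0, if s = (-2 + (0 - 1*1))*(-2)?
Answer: 0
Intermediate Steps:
s = 6 (s = (-2 + (0 - 1))*(-2) = (-2 - 1)*(-2) = -3*(-2) = 6)
(s*((-10 + 4)/(-5 - 7)))*0 = (6*((-10 + 4)/(-5 - 7)))*0 = (6*(-6/(-12)))*0 = (6*(-6*(-1/12)))*0 = (6*(½))*0 = 3*0 = 0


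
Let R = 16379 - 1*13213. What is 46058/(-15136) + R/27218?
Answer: -301421517/102992912 ≈ -2.9266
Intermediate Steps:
R = 3166 (R = 16379 - 13213 = 3166)
46058/(-15136) + R/27218 = 46058/(-15136) + 3166/27218 = 46058*(-1/15136) + 3166*(1/27218) = -23029/7568 + 1583/13609 = -301421517/102992912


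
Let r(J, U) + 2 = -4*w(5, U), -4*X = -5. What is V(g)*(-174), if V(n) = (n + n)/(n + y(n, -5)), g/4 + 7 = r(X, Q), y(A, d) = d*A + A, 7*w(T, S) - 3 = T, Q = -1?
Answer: 116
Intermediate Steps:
w(T, S) = 3/7 + T/7
X = 5/4 (X = -¼*(-5) = 5/4 ≈ 1.2500)
r(J, U) = -46/7 (r(J, U) = -2 - 4*(3/7 + (⅐)*5) = -2 - 4*(3/7 + 5/7) = -2 - 4*8/7 = -2 - 32/7 = -46/7)
y(A, d) = A + A*d (y(A, d) = A*d + A = A + A*d)
g = -380/7 (g = -28 + 4*(-46/7) = -28 - 184/7 = -380/7 ≈ -54.286)
V(n) = -⅔ (V(n) = (n + n)/(n + n*(1 - 5)) = (2*n)/(n + n*(-4)) = (2*n)/(n - 4*n) = (2*n)/((-3*n)) = (2*n)*(-1/(3*n)) = -⅔)
V(g)*(-174) = -⅔*(-174) = 116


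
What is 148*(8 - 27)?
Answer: -2812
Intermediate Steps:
148*(8 - 27) = 148*(-19) = -2812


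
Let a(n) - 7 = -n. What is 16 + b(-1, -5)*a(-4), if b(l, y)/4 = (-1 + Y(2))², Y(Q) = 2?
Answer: 60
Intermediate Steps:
a(n) = 7 - n
b(l, y) = 4 (b(l, y) = 4*(-1 + 2)² = 4*1² = 4*1 = 4)
16 + b(-1, -5)*a(-4) = 16 + 4*(7 - 1*(-4)) = 16 + 4*(7 + 4) = 16 + 4*11 = 16 + 44 = 60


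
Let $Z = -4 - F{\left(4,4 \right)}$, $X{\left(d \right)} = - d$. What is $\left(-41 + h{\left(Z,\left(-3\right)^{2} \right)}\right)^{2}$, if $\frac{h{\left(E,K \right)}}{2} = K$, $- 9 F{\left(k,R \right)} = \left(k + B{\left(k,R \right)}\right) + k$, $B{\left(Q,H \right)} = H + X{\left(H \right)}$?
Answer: $529$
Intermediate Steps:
$B{\left(Q,H \right)} = 0$ ($B{\left(Q,H \right)} = H - H = 0$)
$F{\left(k,R \right)} = - \frac{2 k}{9}$ ($F{\left(k,R \right)} = - \frac{\left(k + 0\right) + k}{9} = - \frac{k + k}{9} = - \frac{2 k}{9}$)
$Z = - \frac{28}{9}$ ($Z = -4 - \left(- \frac{2}{9}\right) 4 = -4 - - \frac{8}{9} = -4 + \frac{8}{9} = - \frac{28}{9} \approx -3.1111$)
$h{\left(E,K \right)} = 2 K$
$\left(-41 + h{\left(Z,\left(-3\right)^{2} \right)}\right)^{2} = \left(-41 + 2 \left(-3\right)^{2}\right)^{2} = \left(-41 + 2 \cdot 9\right)^{2} = \left(-41 + 18\right)^{2} = \left(-23\right)^{2} = 529$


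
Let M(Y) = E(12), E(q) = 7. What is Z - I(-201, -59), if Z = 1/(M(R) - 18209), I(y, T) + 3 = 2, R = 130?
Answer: 18201/18202 ≈ 0.99994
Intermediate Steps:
M(Y) = 7
I(y, T) = -1 (I(y, T) = -3 + 2 = -1)
Z = -1/18202 (Z = 1/(7 - 18209) = 1/(-18202) = -1/18202 ≈ -5.4939e-5)
Z - I(-201, -59) = -1/18202 - 1*(-1) = -1/18202 + 1 = 18201/18202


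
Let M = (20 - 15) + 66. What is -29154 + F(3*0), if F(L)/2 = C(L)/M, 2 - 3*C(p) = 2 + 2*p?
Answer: -29154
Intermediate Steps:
M = 71 (M = 5 + 66 = 71)
C(p) = -2*p/3 (C(p) = ⅔ - (2 + 2*p)/3 = ⅔ + (-⅔ - 2*p/3) = -2*p/3)
F(L) = -4*L/213 (F(L) = 2*(-2*L/3/71) = 2*(-2*L/3*(1/71)) = 2*(-2*L/213) = -4*L/213)
-29154 + F(3*0) = -29154 - 4*0/71 = -29154 - 4/213*0 = -29154 + 0 = -29154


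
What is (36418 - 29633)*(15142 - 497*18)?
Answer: 42039860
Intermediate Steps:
(36418 - 29633)*(15142 - 497*18) = 6785*(15142 - 8946) = 6785*6196 = 42039860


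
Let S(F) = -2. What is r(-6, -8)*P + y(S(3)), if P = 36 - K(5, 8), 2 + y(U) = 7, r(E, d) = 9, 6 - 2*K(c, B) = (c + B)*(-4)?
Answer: 68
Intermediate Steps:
K(c, B) = 3 + 2*B + 2*c (K(c, B) = 3 - (c + B)*(-4)/2 = 3 - (B + c)*(-4)/2 = 3 - (-4*B - 4*c)/2 = 3 + (2*B + 2*c) = 3 + 2*B + 2*c)
y(U) = 5 (y(U) = -2 + 7 = 5)
P = 7 (P = 36 - (3 + 2*8 + 2*5) = 36 - (3 + 16 + 10) = 36 - 1*29 = 36 - 29 = 7)
r(-6, -8)*P + y(S(3)) = 9*7 + 5 = 63 + 5 = 68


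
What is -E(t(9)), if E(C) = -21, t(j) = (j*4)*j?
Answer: 21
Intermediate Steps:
t(j) = 4*j**2 (t(j) = (4*j)*j = 4*j**2)
-E(t(9)) = -1*(-21) = 21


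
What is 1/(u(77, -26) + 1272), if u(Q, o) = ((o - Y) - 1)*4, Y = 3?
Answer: 1/1152 ≈ 0.00086806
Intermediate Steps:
u(Q, o) = -16 + 4*o (u(Q, o) = ((o - 1*3) - 1)*4 = ((o - 3) - 1)*4 = ((-3 + o) - 1)*4 = (-4 + o)*4 = -16 + 4*o)
1/(u(77, -26) + 1272) = 1/((-16 + 4*(-26)) + 1272) = 1/((-16 - 104) + 1272) = 1/(-120 + 1272) = 1/1152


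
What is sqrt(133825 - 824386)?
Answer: 831*I ≈ 831.0*I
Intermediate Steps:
sqrt(133825 - 824386) = sqrt(-690561) = 831*I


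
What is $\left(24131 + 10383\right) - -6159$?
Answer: $40673$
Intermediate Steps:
$\left(24131 + 10383\right) - -6159 = 34514 + \left(-9070 + 15229\right) = 34514 + 6159 = 40673$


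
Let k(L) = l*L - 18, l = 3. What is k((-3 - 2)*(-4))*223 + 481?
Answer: 9847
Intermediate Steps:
k(L) = -18 + 3*L (k(L) = 3*L - 18 = -18 + 3*L)
k((-3 - 2)*(-4))*223 + 481 = (-18 + 3*((-3 - 2)*(-4)))*223 + 481 = (-18 + 3*(-5*(-4)))*223 + 481 = (-18 + 3*20)*223 + 481 = (-18 + 60)*223 + 481 = 42*223 + 481 = 9366 + 481 = 9847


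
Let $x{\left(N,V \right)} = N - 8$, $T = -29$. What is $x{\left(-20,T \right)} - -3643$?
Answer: $3615$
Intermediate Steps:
$x{\left(N,V \right)} = -8 + N$ ($x{\left(N,V \right)} = N - 8 = -8 + N$)
$x{\left(-20,T \right)} - -3643 = \left(-8 - 20\right) - -3643 = -28 + 3643 = 3615$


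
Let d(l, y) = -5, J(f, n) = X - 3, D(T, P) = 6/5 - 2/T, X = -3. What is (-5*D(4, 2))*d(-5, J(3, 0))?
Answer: 35/2 ≈ 17.500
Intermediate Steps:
D(T, P) = 6/5 - 2/T (D(T, P) = 6*(⅕) - 2/T = 6/5 - 2/T)
J(f, n) = -6 (J(f, n) = -3 - 3 = -6)
(-5*D(4, 2))*d(-5, J(3, 0)) = -5*(6/5 - 2/4)*(-5) = -5*(6/5 - 2*¼)*(-5) = -5*(6/5 - ½)*(-5) = -5*7/10*(-5) = -7/2*(-5) = 35/2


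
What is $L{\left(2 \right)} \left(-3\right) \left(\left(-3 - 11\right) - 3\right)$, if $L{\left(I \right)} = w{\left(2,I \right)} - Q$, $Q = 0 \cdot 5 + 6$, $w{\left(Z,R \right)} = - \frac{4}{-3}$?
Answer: $-238$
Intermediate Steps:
$w{\left(Z,R \right)} = \frac{4}{3}$ ($w{\left(Z,R \right)} = \left(-4\right) \left(- \frac{1}{3}\right) = \frac{4}{3}$)
$Q = 6$ ($Q = 0 + 6 = 6$)
$L{\left(I \right)} = - \frac{14}{3}$ ($L{\left(I \right)} = \frac{4}{3} - 6 = - \frac{14}{3}$)
$L{\left(2 \right)} \left(-3\right) \left(\left(-3 - 11\right) - 3\right) = \left(- \frac{14}{3}\right) \left(-3\right) \left(\left(-3 - 11\right) - 3\right) = 14 \left(-14 - 3\right) = 14 \left(-17\right) = -238$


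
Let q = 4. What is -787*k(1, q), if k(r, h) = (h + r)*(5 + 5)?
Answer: -39350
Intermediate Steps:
k(r, h) = 10*h + 10*r (k(r, h) = (h + r)*10 = 10*h + 10*r)
-787*k(1, q) = -787*(10*4 + 10*1) = -787*(40 + 10) = -787*50 = -39350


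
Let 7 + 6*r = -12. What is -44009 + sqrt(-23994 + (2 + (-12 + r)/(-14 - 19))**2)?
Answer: -44009 + I*sqrt(940423607)/198 ≈ -44009.0 + 154.88*I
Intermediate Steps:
r = -19/6 (r = -7/6 + (1/6)*(-12) = -7/6 - 2 = -19/6 ≈ -3.1667)
-44009 + sqrt(-23994 + (2 + (-12 + r)/(-14 - 19))**2) = -44009 + sqrt(-23994 + (2 + (-12 - 19/6)/(-14 - 19))**2) = -44009 + sqrt(-23994 + (2 - 91/6/(-33))**2) = -44009 + sqrt(-23994 + (2 - 91/6*(-1/33))**2) = -44009 + sqrt(-23994 + (2 + 91/198)**2) = -44009 + sqrt(-23994 + (487/198)**2) = -44009 + sqrt(-23994 + 237169/39204) = -44009 + sqrt(-940423607/39204) = -44009 + I*sqrt(940423607)/198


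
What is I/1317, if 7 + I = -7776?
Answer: -7783/1317 ≈ -5.9096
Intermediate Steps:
I = -7783 (I = -7 - 7776 = -7783)
I/1317 = -7783/1317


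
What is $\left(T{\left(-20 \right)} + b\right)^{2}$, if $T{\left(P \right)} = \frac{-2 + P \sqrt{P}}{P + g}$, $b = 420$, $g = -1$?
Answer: $\frac{77819684}{441} + \frac{705760 i \sqrt{5}}{441} \approx 1.7646 \cdot 10^{5} + 3578.5 i$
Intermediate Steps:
$T{\left(P \right)} = \frac{-2 + P^{\frac{3}{2}}}{-1 + P}$ ($T{\left(P \right)} = \frac{-2 + P \sqrt{P}}{P - 1} = \frac{-2 + P^{\frac{3}{2}}}{-1 + P}$)
$\left(T{\left(-20 \right)} + b\right)^{2} = \left(\frac{-2 + \left(-20\right)^{\frac{3}{2}}}{-1 - 20} + 420\right)^{2} = \left(\frac{-2 - 40 i \sqrt{5}}{-21} + 420\right)^{2} = \left(- \frac{-2 - 40 i \sqrt{5}}{21} + 420\right)^{2} = \left(\left(\frac{2}{21} + \frac{40 i \sqrt{5}}{21}\right) + 420\right)^{2} = \left(\frac{8822}{21} + \frac{40 i \sqrt{5}}{21}\right)^{2}$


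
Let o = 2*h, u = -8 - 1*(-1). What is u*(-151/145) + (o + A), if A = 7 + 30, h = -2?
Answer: 5842/145 ≈ 40.290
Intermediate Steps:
u = -7 (u = -8 + 1 = -7)
A = 37
o = -4 (o = 2*(-2) = -4)
u*(-151/145) + (o + A) = -(-1057)/145 + (-4 + 37) = -(-1057)/145 + 33 = -7*(-151/145) + 33 = 1057/145 + 33 = 5842/145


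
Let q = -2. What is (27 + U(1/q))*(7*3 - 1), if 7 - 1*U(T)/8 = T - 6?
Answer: 2700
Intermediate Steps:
U(T) = 104 - 8*T (U(T) = 56 - 8*(T - 6) = 56 - 8*(-6 + T) = 56 + (48 - 8*T) = 104 - 8*T)
(27 + U(1/q))*(7*3 - 1) = (27 + (104 - 8/(-2)))*(7*3 - 1) = (27 + (104 - 8*(-½)))*(21 - 1) = (27 + (104 + 4))*20 = (27 + 108)*20 = 135*20 = 2700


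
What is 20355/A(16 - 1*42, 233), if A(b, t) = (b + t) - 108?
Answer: 6785/33 ≈ 205.61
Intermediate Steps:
A(b, t) = -108 + b + t
20355/A(16 - 1*42, 233) = 20355/(-108 + (16 - 1*42) + 233) = 20355/(-108 + (16 - 42) + 233) = 20355/(-108 - 26 + 233) = 20355/99 = 20355*(1/99) = 6785/33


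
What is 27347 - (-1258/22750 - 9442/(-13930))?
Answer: 61901943721/2263625 ≈ 27346.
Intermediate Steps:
27347 - (-1258/22750 - 9442/(-13930)) = 27347 - (-1258*1/22750 - 9442*(-1/13930)) = 27347 - (-629/11375 + 4721/6965) = 27347 - 1*1409154/2263625 = 27347 - 1409154/2263625 = 61901943721/2263625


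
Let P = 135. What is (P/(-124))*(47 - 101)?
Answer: 3645/62 ≈ 58.790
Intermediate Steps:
(P/(-124))*(47 - 101) = (135/(-124))*(47 - 101) = (135*(-1/124))*(-54) = -135/124*(-54) = 3645/62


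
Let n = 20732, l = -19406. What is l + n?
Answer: 1326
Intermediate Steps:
l + n = -19406 + 20732 = 1326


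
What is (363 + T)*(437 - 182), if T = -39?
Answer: 82620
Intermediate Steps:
(363 + T)*(437 - 182) = (363 - 39)*(437 - 182) = 324*255 = 82620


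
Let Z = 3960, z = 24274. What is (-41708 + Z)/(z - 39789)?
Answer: 37748/15515 ≈ 2.4330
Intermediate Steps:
(-41708 + Z)/(z - 39789) = (-41708 + 3960)/(24274 - 39789) = -37748/(-15515) = -37748*(-1/15515) = 37748/15515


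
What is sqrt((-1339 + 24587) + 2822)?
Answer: sqrt(26070) ≈ 161.46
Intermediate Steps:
sqrt((-1339 + 24587) + 2822) = sqrt(23248 + 2822) = sqrt(26070)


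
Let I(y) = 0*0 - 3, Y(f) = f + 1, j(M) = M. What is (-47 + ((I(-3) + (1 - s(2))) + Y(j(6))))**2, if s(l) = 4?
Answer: 2116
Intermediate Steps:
Y(f) = 1 + f
I(y) = -3 (I(y) = 0 - 3 = -3)
(-47 + ((I(-3) + (1 - s(2))) + Y(j(6))))**2 = (-47 + ((-3 + (1 - 1*4)) + (1 + 6)))**2 = (-47 + ((-3 + (1 - 4)) + 7))**2 = (-47 + ((-3 - 3) + 7))**2 = (-47 + (-6 + 7))**2 = (-47 + 1)**2 = (-46)**2 = 2116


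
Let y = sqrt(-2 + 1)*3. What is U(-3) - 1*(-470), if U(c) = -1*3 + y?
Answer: 467 + 3*I ≈ 467.0 + 3.0*I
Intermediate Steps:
y = 3*I (y = sqrt(-1)*3 = I*3 = 3*I ≈ 3.0*I)
U(c) = -3 + 3*I (U(c) = -1*3 + 3*I = -3 + 3*I)
U(-3) - 1*(-470) = (-3 + 3*I) - 1*(-470) = (-3 + 3*I) + 470 = 467 + 3*I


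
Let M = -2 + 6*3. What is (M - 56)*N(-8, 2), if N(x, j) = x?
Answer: 320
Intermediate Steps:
M = 16 (M = -2 + 18 = 16)
(M - 56)*N(-8, 2) = (16 - 56)*(-8) = -40*(-8) = 320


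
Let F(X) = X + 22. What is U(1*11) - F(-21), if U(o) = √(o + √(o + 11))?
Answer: -1 + √(11 + √22) ≈ 2.9611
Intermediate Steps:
U(o) = √(o + √(11 + o))
F(X) = 22 + X
U(1*11) - F(-21) = √(1*11 + √(11 + 1*11)) - (22 - 21) = √(11 + √(11 + 11)) - 1*1 = √(11 + √22) - 1 = -1 + √(11 + √22)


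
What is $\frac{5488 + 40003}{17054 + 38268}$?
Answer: $\frac{45491}{55322} \approx 0.8223$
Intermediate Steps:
$\frac{5488 + 40003}{17054 + 38268} = \frac{45491}{55322}$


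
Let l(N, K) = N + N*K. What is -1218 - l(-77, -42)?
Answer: -4375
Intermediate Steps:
l(N, K) = N + K*N
-1218 - l(-77, -42) = -1218 - (-77)*(1 - 42) = -1218 - (-77)*(-41) = -1218 - 1*3157 = -1218 - 3157 = -4375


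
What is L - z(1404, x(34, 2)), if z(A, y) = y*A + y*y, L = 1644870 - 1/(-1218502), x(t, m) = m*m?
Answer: 1997414781477/1218502 ≈ 1.6392e+6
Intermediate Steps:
x(t, m) = m²
L = 2004277384741/1218502 (L = 1644870 - 1*(-1/1218502) = 1644870 + 1/1218502 = 2004277384741/1218502 ≈ 1.6449e+6)
z(A, y) = y² + A*y (z(A, y) = A*y + y² = y² + A*y)
L - z(1404, x(34, 2)) = 2004277384741/1218502 - 2²*(1404 + 2²) = 2004277384741/1218502 - 4*(1404 + 4) = 2004277384741/1218502 - 4*1408 = 2004277384741/1218502 - 1*5632 = 2004277384741/1218502 - 5632 = 1997414781477/1218502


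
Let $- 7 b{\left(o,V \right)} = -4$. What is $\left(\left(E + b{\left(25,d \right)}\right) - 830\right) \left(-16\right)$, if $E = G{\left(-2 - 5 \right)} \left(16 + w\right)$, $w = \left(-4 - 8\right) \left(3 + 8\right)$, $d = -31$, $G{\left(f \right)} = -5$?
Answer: $\frac{27936}{7} \approx 3990.9$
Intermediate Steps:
$b{\left(o,V \right)} = \frac{4}{7}$ ($b{\left(o,V \right)} = \left(- \frac{1}{7}\right) \left(-4\right) = \frac{4}{7}$)
$w = -132$ ($w = \left(-12\right) 11 = -132$)
$E = 580$ ($E = - 5 \left(16 - 132\right) = \left(-5\right) \left(-116\right) = 580$)
$\left(\left(E + b{\left(25,d \right)}\right) - 830\right) \left(-16\right) = \left(\left(580 + \frac{4}{7}\right) - 830\right) \left(-16\right) = \left(\frac{4064}{7} - 830\right) \left(-16\right) = \left(- \frac{1746}{7}\right) \left(-16\right) = \frac{27936}{7}$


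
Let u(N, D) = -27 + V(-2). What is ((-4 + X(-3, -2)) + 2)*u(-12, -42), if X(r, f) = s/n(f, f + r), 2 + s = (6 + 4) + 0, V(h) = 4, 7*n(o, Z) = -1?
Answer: 1334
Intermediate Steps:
n(o, Z) = -⅐ (n(o, Z) = (⅐)*(-1) = -⅐)
s = 8 (s = -2 + ((6 + 4) + 0) = -2 + (10 + 0) = -2 + 10 = 8)
u(N, D) = -23 (u(N, D) = -27 + 4 = -23)
X(r, f) = -56 (X(r, f) = 8/(-⅐) = 8*(-7) = -56)
((-4 + X(-3, -2)) + 2)*u(-12, -42) = ((-4 - 56) + 2)*(-23) = (-60 + 2)*(-23) = -58*(-23) = 1334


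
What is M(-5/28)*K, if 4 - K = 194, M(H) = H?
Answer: 475/14 ≈ 33.929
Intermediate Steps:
K = -190 (K = 4 - 1*194 = 4 - 194 = -190)
M(-5/28)*K = -5/28*(-190) = 475/14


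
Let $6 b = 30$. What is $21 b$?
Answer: $105$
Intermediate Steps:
$b = 5$ ($b = \frac{1}{6} \cdot 30 = 5$)
$21 b = 21 \cdot 5 = 105$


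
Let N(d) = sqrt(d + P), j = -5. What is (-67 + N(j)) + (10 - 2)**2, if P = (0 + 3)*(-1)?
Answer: -3 + 2*I*sqrt(2) ≈ -3.0 + 2.8284*I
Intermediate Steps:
P = -3 (P = 3*(-1) = -3)
N(d) = sqrt(-3 + d) (N(d) = sqrt(d - 3) = sqrt(-3 + d))
(-67 + N(j)) + (10 - 2)**2 = (-67 + sqrt(-3 - 5)) + (10 - 2)**2 = (-67 + sqrt(-8)) + 8**2 = (-67 + 2*I*sqrt(2)) + 64 = -3 + 2*I*sqrt(2)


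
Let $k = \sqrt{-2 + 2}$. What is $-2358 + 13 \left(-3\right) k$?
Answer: $-2358$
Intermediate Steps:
$k = 0$ ($k = \sqrt{0} = 0$)
$-2358 + 13 \left(-3\right) k = -2358 + 13 \left(-3\right) 0 = -2358 - 0 = -2358 + 0 = -2358$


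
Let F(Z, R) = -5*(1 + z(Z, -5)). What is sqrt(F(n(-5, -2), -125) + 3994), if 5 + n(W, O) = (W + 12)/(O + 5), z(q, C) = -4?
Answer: sqrt(4009) ≈ 63.317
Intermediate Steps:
n(W, O) = -5 + (12 + W)/(5 + O) (n(W, O) = -5 + (W + 12)/(O + 5) = -5 + (12 + W)/(5 + O))
F(Z, R) = 15 (F(Z, R) = -5*(1 - 4) = -5*(-3) = 15)
sqrt(F(n(-5, -2), -125) + 3994) = sqrt(15 + 3994) = sqrt(4009)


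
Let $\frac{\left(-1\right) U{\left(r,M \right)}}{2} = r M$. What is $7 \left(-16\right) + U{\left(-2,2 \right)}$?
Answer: $-104$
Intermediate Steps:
$U{\left(r,M \right)} = - 2 M r$ ($U{\left(r,M \right)} = - 2 r M = - 2 M r$)
$7 \left(-16\right) + U{\left(-2,2 \right)} = 7 \left(-16\right) - 4 \left(-2\right) = -112 + 8 = -104$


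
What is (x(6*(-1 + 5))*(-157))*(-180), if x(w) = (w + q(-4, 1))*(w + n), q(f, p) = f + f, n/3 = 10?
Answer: 24416640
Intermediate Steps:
n = 30 (n = 3*10 = 30)
q(f, p) = 2*f
x(w) = (-8 + w)*(30 + w) (x(w) = (w + 2*(-4))*(w + 30) = (w - 8)*(30 + w) = (-8 + w)*(30 + w))
(x(6*(-1 + 5))*(-157))*(-180) = ((-240 + (6*(-1 + 5))**2 + 22*(6*(-1 + 5)))*(-157))*(-180) = ((-240 + (6*4)**2 + 22*(6*4))*(-157))*(-180) = ((-240 + 24**2 + 22*24)*(-157))*(-180) = ((-240 + 576 + 528)*(-157))*(-180) = (864*(-157))*(-180) = -135648*(-180) = 24416640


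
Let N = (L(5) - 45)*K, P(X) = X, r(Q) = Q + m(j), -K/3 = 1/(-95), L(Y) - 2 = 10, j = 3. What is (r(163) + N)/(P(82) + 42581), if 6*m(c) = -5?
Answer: 91841/24317910 ≈ 0.0037767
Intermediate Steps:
L(Y) = 12 (L(Y) = 2 + 10 = 12)
m(c) = -5/6 (m(c) = (1/6)*(-5) = -5/6)
K = 3/95 (K = -3/(-95) = -3*(-1/95) = 3/95 ≈ 0.031579)
r(Q) = -5/6 + Q (r(Q) = Q - 5/6 = -5/6 + Q)
N = -99/95 (N = (12 - 45)*(3/95) = -33*3/95 = -99/95 ≈ -1.0421)
(r(163) + N)/(P(82) + 42581) = ((-5/6 + 163) - 99/95)/(82 + 42581) = (973/6 - 99/95)/42663 = (91841/570)*(1/42663) = 91841/24317910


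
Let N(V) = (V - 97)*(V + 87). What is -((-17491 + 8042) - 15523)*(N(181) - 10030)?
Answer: 311700504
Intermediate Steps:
N(V) = (-97 + V)*(87 + V)
-((-17491 + 8042) - 15523)*(N(181) - 10030) = -((-17491 + 8042) - 15523)*((-8439 + 181² - 10*181) - 10030) = -(-9449 - 15523)*((-8439 + 32761 - 1810) - 10030) = -(-24972)*(22512 - 10030) = -(-24972)*12482 = -1*(-311700504) = 311700504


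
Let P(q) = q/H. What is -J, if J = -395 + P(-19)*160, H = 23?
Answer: 12125/23 ≈ 527.17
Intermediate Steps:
P(q) = q/23
J = -12125/23 (J = -395 + ((1/23)*(-19))*160 = -395 - 19/23*160 = -395 - 3040/23 = -12125/23 ≈ -527.17)
-J = -1*(-12125/23) = 12125/23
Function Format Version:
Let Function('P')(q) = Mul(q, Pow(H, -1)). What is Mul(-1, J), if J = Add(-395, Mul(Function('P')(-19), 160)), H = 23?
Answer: Rational(12125, 23) ≈ 527.17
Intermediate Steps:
Function('P')(q) = Mul(Rational(1, 23), q) (Function('P')(q) = Mul(q, Pow(23, -1)) = Mul(q, Rational(1, 23)) = Mul(Rational(1, 23), q))
J = Rational(-12125, 23) (J = Add(-395, Mul(Mul(Rational(1, 23), -19), 160)) = Add(-395, Mul(Rational(-19, 23), 160)) = Add(-395, Rational(-3040, 23)) = Rational(-12125, 23) ≈ -527.17)
Mul(-1, J) = Mul(-1, Rational(-12125, 23)) = Rational(12125, 23)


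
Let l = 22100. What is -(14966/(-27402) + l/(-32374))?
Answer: 272523371/221778087 ≈ 1.2288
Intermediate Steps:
-(14966/(-27402) + l/(-32374)) = -(14966/(-27402) + 22100/(-32374)) = -(14966*(-1/27402) + 22100*(-1/32374)) = -(-7483/13701 - 11050/16187) = -1*(-272523371/221778087) = 272523371/221778087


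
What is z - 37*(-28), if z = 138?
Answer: 1174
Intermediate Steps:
z - 37*(-28) = 138 - 37*(-28) = 138 + 1036 = 1174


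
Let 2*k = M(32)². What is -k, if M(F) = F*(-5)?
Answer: -12800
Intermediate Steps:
M(F) = -5*F
k = 12800 (k = (-5*32)²/2 = (½)*(-160)² = (½)*25600 = 12800)
-k = -1*12800 = -12800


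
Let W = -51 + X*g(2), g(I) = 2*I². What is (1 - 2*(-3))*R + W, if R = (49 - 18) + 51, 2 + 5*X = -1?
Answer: 2591/5 ≈ 518.20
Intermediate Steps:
X = -⅗ (X = -⅖ + (⅕)*(-1) = -⅖ - ⅕ = -⅗ ≈ -0.60000)
R = 82 (R = 31 + 51 = 82)
W = -279/5 (W = -51 - 6*2²/5 = -51 - 6*4/5 = -51 - ⅗*8 = -51 - 24/5 = -279/5 ≈ -55.800)
(1 - 2*(-3))*R + W = (1 - 2*(-3))*82 - 279/5 = (1 + 6)*82 - 279/5 = 7*82 - 279/5 = 574 - 279/5 = 2591/5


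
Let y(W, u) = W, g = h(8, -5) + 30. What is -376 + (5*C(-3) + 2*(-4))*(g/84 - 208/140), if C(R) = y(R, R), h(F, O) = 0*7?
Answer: -24503/70 ≈ -350.04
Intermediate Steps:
h(F, O) = 0
g = 30 (g = 0 + 30 = 30)
C(R) = R
-376 + (5*C(-3) + 2*(-4))*(g/84 - 208/140) = -376 + (5*(-3) + 2*(-4))*(30/84 - 208/140) = -376 + (-15 - 8)*(30*(1/84) - 208*1/140) = -376 - 23*(5/14 - 52/35) = -376 - 23*(-79/70) = -376 + 1817/70 = -24503/70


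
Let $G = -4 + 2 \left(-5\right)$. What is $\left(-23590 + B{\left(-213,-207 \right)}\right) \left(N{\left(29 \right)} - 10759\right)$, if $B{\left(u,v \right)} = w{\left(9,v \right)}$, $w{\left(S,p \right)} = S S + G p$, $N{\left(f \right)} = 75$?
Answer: $220207924$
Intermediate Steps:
$G = -14$ ($G = -4 - 10 = -14$)
$w{\left(S,p \right)} = S^{2} - 14 p$ ($w{\left(S,p \right)} = S S - 14 p = S^{2} - 14 p$)
$B{\left(u,v \right)} = 81 - 14 v$ ($B{\left(u,v \right)} = 9^{2} - 14 v = 81 - 14 v$)
$\left(-23590 + B{\left(-213,-207 \right)}\right) \left(N{\left(29 \right)} - 10759\right) = \left(-23590 + \left(81 - -2898\right)\right) \left(75 - 10759\right) = \left(-23590 + \left(81 + 2898\right)\right) \left(-10684\right) = \left(-23590 + 2979\right) \left(-10684\right) = \left(-20611\right) \left(-10684\right) = 220207924$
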